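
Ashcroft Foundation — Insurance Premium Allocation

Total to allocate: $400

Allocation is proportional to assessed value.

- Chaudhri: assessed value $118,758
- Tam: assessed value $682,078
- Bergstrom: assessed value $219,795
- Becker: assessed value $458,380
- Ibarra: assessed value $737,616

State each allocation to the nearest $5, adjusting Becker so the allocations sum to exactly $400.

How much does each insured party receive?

Total assessed value = 2,216,627.
Proportional shares: Chaudhri 118,758/2,216,627 × $400 = 21.43; Tam 682,078/2,216,627 × $400 = 123.08; Bergstrom 219,795/2,216,627 × $400 = 39.66; Becker 458,380/2,216,627 × $400 = 82.72; Ibarra 737,616/2,216,627 × $400 = 133.11.
At nearest $5: Chaudhri $20; Tam $125; Bergstrom $40; Becker $85; Ibarra $135. Sum = $405.
Difference $400 − $405 = −$5 applied to Becker: Becker becomes $80.

Chaudhri: $20 | Tam: $125 | Bergstrom: $40 | Becker: $80 | Ibarra: $135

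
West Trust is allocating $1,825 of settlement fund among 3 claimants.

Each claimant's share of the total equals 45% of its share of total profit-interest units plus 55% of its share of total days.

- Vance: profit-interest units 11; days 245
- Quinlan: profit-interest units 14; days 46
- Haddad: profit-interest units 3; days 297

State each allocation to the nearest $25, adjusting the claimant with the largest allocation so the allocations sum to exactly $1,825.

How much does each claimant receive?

Vance: $725 · Quinlan: $500 · Haddad: $600

Profit-interest units total 28; days total 588.
Blended shares (45% profit-interest units + 55% days): Vance 0.4060; Quinlan 0.2680; Haddad 0.3260.
Proportional shares: Vance 740.86; Quinlan 489.15; Haddad 594.99.
At nearest $25: Vance $750; Quinlan $500; Haddad $600. Sum = $1,850.
Difference $1,825 − $1,850 = −$25 applied to largest allocation (Vance): Vance becomes $725.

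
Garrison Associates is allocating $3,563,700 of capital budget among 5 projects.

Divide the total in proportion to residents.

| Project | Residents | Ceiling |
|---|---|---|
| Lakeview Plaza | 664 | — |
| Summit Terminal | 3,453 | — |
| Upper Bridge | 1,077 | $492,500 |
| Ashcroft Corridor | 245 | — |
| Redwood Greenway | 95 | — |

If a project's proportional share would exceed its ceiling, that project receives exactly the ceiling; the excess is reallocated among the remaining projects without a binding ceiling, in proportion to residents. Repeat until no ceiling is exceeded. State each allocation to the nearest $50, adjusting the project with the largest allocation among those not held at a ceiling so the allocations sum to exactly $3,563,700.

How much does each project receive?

Lakeview Plaza: $457,550; Summit Terminal: $2,379,400; Upper Bridge: $492,500; Ashcroft Corridor: $168,800; Redwood Greenway: $65,450

Total residents = 5,534.
Unconstrained shares: Lakeview Plaza 427,592.48; Summit Terminal 2,223,609.70; Upper Bridge 693,549.86; Ashcroft Corridor 157,771.32; Redwood Greenway 61,176.64.
Capped: Upper Bridge ($492,500); balance $3,071,200 reallocated over remaining residents 4,457.
Shares after redistribution: Lakeview Plaza 457,544.72 → $457,550; Summit Terminal 2,379,370.34 → $2,379,350; Ashcroft Corridor 168,822.98 → $168,800; Redwood Greenway 65,461.97 → $65,450.
Rounding difference +$50 applied to Summit Terminal → $2,379,400.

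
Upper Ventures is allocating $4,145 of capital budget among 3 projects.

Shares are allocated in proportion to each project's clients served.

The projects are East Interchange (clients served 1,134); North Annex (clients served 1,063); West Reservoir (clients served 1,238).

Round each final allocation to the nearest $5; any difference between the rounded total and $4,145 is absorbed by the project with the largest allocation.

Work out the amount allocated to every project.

Clients served total: 3,435.
Proportional shares: East Interchange 1,134/3,435 × $4,145 = 1,368.39; North Annex 1,063/3,435 × $4,145 = 1,282.72; West Reservoir 1,238/3,435 × $4,145 = 1,493.89.
At nearest $5: East Interchange $1,370; North Annex $1,285; West Reservoir $1,495. Sum = $4,150.
Difference $4,145 − $4,150 = −$5 applied to largest allocation (West Reservoir): West Reservoir becomes $1,490.

East Interchange: $1,370 | North Annex: $1,285 | West Reservoir: $1,490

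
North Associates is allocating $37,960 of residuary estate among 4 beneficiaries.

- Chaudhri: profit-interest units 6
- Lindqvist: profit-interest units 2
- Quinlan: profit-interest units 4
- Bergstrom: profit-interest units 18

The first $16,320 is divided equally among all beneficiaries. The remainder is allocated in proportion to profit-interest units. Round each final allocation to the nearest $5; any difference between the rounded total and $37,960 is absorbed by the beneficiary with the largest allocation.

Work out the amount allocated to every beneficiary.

First tranche $16,320 split equally: $4,080 each.
Remainder $21,640 by profit-interest units (total 30): Chaudhri 4,328.00 → $4,330; Lindqvist 1,442.67 → $1,445; Quinlan 2,885.33 → $2,885; Bergstrom 12,984.00 → $12,985.
Rounding difference −$5 on remainder applied to Bergstrom.
Totals: Chaudhri $4,080 + $4,330 = $8,410; Lindqvist $4,080 + $1,445 = $5,525; Quinlan $4,080 + $2,885 = $6,965; Bergstrom $4,080 + $12,980 = $17,060.

Chaudhri: $8,410 | Lindqvist: $5,525 | Quinlan: $6,965 | Bergstrom: $17,060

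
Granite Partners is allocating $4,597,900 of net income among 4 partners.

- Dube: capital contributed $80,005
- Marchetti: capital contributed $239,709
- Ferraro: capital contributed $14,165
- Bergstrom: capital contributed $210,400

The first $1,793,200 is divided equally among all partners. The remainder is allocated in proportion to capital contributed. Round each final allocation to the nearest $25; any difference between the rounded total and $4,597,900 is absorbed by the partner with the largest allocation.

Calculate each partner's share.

Dube: $860,575; Marchetti: $1,683,525; Ferraro: $521,300; Bergstrom: $1,532,500

$1,793,200 shared equally gives $448,300 per partner.
Remainder $2,804,700 by capital contributed (total 544,279): Dube 412,270.22 → $412,275; Marchetti 1,235,233.83 → $1,235,225; Ferraro 72,993.03 → $73,000; Bergstrom 1,084,202.92 → $1,084,200.
Totals: Dube $448,300 + $412,275 = $860,575; Marchetti $448,300 + $1,235,225 = $1,683,525; Ferraro $448,300 + $73,000 = $521,300; Bergstrom $448,300 + $1,084,200 = $1,532,500.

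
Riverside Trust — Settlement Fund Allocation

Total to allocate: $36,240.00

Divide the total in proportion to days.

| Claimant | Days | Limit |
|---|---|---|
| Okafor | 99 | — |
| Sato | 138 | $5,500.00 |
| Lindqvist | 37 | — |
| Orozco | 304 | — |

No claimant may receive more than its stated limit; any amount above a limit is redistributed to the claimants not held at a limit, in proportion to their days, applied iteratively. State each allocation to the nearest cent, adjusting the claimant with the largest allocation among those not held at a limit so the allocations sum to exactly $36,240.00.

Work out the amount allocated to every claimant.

Okafor: $6,916.50 · Sato: $5,500.00 · Lindqvist: $2,584.95 · Orozco: $21,238.55

Sum of days: 578.
Proportional shares (ignoring caps): Okafor 6,207.1972; Sato 8,652.4567; Lindqvist 2,319.8616; Orozco 19,060.4844.
Held at cap: Sato ($5,500.00); remaining pool $30,740.00 reallocated over remaining days 440.
Remaining shares: Okafor 6,916.5000 → $6,916.50; Lindqvist 2,584.9545 → $2,584.95; Orozco 21,238.5455 → $21,238.55.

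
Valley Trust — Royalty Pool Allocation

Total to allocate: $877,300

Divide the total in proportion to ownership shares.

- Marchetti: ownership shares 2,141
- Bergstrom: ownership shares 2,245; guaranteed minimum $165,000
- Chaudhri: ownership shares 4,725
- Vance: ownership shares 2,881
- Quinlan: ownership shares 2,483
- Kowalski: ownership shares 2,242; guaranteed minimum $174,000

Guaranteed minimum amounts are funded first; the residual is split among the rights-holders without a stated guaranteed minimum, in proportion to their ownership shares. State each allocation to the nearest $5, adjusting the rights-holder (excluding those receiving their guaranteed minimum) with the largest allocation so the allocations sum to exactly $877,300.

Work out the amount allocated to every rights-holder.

Marchetti: $94,235; Bergstrom: $165,000; Chaudhri: $207,970; Vance: $126,805; Quinlan: $109,290; Kowalski: $174,000

Fund the minimums — Bergstrom $165,000; Kowalski $174,000. Residual $538,300.
Residual split over remaining ownership shares 12,230: Marchetti 94,235.51 → $94,235; Chaudhri 207,969.54 → $207,970; Vance 126,806.40 → $126,805; Quinlan 109,288.54 → $109,290.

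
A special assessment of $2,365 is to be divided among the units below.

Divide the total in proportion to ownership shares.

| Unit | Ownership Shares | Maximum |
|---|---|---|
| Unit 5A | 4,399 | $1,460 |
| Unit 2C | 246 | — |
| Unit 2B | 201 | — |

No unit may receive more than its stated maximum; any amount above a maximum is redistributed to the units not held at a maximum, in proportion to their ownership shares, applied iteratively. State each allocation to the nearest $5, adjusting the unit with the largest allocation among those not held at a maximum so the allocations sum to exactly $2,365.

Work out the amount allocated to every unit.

Total ownership shares = 4,846.
Unconstrained shares: Unit 5A 2,146.85; Unit 2C 120.06; Unit 2B 98.09.
Held at cap: Unit 5A ($1,460); residual $905 reallocated over remaining ownership shares 447.
Remaining shares: Unit 2C 498.05 → $500; Unit 2B 406.95 → $405.

Unit 5A: $1,460 | Unit 2C: $500 | Unit 2B: $405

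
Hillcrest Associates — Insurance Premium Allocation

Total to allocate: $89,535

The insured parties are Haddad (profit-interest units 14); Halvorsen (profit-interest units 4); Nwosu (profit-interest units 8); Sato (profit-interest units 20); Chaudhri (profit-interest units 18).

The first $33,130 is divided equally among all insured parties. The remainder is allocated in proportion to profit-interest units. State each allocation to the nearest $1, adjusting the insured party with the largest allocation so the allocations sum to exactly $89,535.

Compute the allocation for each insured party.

Haddad: $18,965; Halvorsen: $10,151; Nwosu: $13,677; Sato: $24,252; Chaudhri: $22,490

First tranche $33,130 split equally: $6,626 each.
Remainder $56,405 by profit-interest units (total 64): Haddad 12,338.59 → $12,339; Halvorsen 3,525.31 → $3,525; Nwosu 7,050.62 → $7,051; Sato 17,626.56 → $17,627; Chaudhri 15,863.91 → $15,864.
Rounding difference −$1 on remainder applied to Sato.
Totals: Haddad $6,626 + $12,339 = $18,965; Halvorsen $6,626 + $3,525 = $10,151; Nwosu $6,626 + $7,051 = $13,677; Sato $6,626 + $17,626 = $24,252; Chaudhri $6,626 + $15,864 = $22,490.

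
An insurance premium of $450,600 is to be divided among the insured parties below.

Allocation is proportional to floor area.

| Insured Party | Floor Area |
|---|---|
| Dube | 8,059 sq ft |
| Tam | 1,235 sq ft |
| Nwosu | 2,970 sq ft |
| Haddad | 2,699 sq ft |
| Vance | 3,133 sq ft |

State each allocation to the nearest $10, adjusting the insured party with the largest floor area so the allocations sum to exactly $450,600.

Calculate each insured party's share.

Dube: $200,680; Tam: $30,750; Nwosu: $73,950; Haddad: $67,210; Vance: $78,010

Sum of floor area: 18,096.
Proportional shares: Dube 8,059/18,096 × $450,600 = 200,673.38; Tam 1,235/18,096 × $450,600 = 30,752.16; Nwosu 2,970/18,096 × $450,600 = 73,954.58; Haddad 2,699/18,096 × $450,600 = 67,206.53; Vance 3,133/18,096 × $450,600 = 78,013.36.
At nearest $10: Dube $200,670; Tam $30,750; Nwosu $73,950; Haddad $67,210; Vance $78,010. Sum = $450,590.
Difference $450,600 − $450,590 = +$10 applied to largest floor area (Dube): Dube becomes $200,680.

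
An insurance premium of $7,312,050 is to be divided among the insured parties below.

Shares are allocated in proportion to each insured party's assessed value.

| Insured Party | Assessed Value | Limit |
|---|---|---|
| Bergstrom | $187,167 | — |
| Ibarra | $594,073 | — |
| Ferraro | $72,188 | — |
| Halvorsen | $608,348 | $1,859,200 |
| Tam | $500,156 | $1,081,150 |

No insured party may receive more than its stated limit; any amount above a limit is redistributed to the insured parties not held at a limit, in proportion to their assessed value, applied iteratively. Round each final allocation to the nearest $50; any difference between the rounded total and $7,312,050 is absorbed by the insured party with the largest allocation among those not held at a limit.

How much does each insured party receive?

Total assessed value = 1,961,932.
Pro-rata shares before constraints: Bergstrom 697,564.68; Ibarra 2,214,088.70; Ferraro 269,042.08; Halvorsen 2,267,291.12; Tam 1,864,063.42.
Held at cap: Halvorsen ($1,859,200), Tam ($1,081,150); residual $4,371,700 reallocated over remaining assessed value 853,428.
Remaining shares: Bergstrom 958,766.26 → $958,750; Ibarra 3,043,149.43 → $3,043,150; Ferraro 369,784.30 → $369,800.

Bergstrom: $958,750 · Ibarra: $3,043,150 · Ferraro: $369,800 · Halvorsen: $1,859,200 · Tam: $1,081,150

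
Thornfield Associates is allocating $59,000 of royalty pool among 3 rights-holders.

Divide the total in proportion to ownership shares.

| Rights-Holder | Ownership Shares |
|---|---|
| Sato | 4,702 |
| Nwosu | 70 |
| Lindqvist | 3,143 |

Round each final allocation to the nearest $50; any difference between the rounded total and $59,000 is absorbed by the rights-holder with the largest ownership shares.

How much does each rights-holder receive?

Sum of ownership shares: 4,702 + 70 + 3,143 = 7,915.
Raw shares: Sato 35,049.65; Nwosu 521.79; Lindqvist 23,428.55.
Rounded to nearest $50: Sato $35,050; Nwosu $500; Lindqvist $23,450. Sum = $59,000.
Sum already equals the total — no adjustment.

Sato: $35,050; Nwosu: $500; Lindqvist: $23,450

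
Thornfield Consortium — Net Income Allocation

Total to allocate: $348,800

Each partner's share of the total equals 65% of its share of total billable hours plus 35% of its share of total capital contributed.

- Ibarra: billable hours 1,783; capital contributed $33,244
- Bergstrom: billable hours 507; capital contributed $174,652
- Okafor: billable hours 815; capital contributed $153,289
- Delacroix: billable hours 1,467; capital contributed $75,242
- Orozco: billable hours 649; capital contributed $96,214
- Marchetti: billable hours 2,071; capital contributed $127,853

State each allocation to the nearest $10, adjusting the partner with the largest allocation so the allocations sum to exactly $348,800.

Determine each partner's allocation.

Ibarra: $61,580 | Bergstrom: $48,040 | Okafor: $53,670 | Delacroix: $59,520 | Orozco: $37,960 | Marchetti: $88,030

Totals — billable hours 7,292, capital contributed 660,494.
Composite weights (65% billable hours + 35% capital contributed): Ibarra 0.1766; Bergstrom 0.1377; Okafor 0.1539; Delacroix 0.1706; Orozco 0.1088; Marchetti 0.2524.
Proportional shares: Ibarra 61,580.87; Bergstrom 48,044.61; Okafor 53,672.27; Delacroix 59,518.47; Orozco 37,961.82; Marchetti 88,021.96.
At nearest $10: Ibarra $61,580; Bergstrom $48,040; Okafor $53,670; Delacroix $59,520; Orozco $37,960; Marchetti $88,020. Sum = $348,790.
Difference $348,800 − $348,790 = +$10 applied to largest allocation (Marchetti): Marchetti becomes $88,030.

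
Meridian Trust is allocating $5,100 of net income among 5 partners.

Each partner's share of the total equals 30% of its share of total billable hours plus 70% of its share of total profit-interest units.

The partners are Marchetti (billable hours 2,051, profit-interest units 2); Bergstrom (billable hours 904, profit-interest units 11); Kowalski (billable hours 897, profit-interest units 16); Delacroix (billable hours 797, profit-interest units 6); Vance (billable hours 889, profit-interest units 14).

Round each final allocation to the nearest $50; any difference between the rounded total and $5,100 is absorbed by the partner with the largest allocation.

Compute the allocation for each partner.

Totals — billable hours 5,538, profit-interest units 49.
Combined weights (30% billable hours + 70% profit-interest units): Marchetti 0.1397; Bergstrom 0.2061; Kowalski 0.2772; Delacroix 0.1289; Vance 0.2482.
Pro-rata amounts: Marchetti 712.35; Bergstrom 1,051.18; Kowalski 1,413.53; Delacroix 657.33; Vance 1,265.61.
At nearest $50: Marchetti $700; Bergstrom $1,050; Kowalski $1,400; Delacroix $650; Vance $1,250. Sum = $5,050.
Difference $5,100 − $5,050 = +$50 applied to largest allocation (Kowalski): Kowalski becomes $1,450.

Marchetti: $700 | Bergstrom: $1,050 | Kowalski: $1,450 | Delacroix: $650 | Vance: $1,250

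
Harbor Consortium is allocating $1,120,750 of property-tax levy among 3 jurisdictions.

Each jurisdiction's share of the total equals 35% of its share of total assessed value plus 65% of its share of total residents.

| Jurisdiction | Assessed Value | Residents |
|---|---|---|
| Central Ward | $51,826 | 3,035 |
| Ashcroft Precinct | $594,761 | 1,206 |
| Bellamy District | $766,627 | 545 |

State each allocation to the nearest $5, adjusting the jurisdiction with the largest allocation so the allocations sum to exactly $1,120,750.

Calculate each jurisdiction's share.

Totals — assessed value 1,413,214, residents 4,786.
Blended shares (35% assessed value + 65% residents): Central Ward 0.4250; Ashcroft Precinct 0.3111; Bellamy District 0.2639.
Unrounded shares: Central Ward 476,349.19; Ashcroft Precinct 348,654.31; Bellamy District 295,746.50.
After rounding ($5): Central Ward $476,350; Ashcroft Precinct $348,655; Bellamy District $295,745. Sum = $1,120,750.
Sum already equals the total — no adjustment.

Central Ward: $476,350 | Ashcroft Precinct: $348,655 | Bellamy District: $295,745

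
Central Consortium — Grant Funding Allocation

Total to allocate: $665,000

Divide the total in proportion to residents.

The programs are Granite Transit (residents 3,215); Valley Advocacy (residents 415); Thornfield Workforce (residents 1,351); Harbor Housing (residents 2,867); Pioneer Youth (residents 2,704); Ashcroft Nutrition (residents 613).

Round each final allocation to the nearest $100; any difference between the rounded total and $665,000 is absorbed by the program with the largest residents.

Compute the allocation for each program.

Residents total: 11,165.
Raw shares: Granite Transit 3,215/11,165 × $665,000 = 191,489.03; Valley Advocacy 415/11,165 × $665,000 = 24,717.87; Thornfield Workforce 1,351/11,165 × $665,000 = 80,467.08; Harbor Housing 2,867/11,165 × $665,000 = 170,761.76; Pioneer Youth 2,704/11,165 × $665,000 = 161,053.29; Ashcroft Nutrition 613/11,165 × $665,000 = 36,510.97.
Rounded to nearest $100: Granite Transit $191,500; Valley Advocacy $24,700; Thornfield Workforce $80,500; Harbor Housing $170,800; Pioneer Youth $161,100; Ashcroft Nutrition $36,500. Sum = $665,100.
Difference $665,000 − $665,100 = −$100 applied to largest residents (Granite Transit): Granite Transit becomes $191,400.

Granite Transit: $191,400; Valley Advocacy: $24,700; Thornfield Workforce: $80,500; Harbor Housing: $170,800; Pioneer Youth: $161,100; Ashcroft Nutrition: $36,500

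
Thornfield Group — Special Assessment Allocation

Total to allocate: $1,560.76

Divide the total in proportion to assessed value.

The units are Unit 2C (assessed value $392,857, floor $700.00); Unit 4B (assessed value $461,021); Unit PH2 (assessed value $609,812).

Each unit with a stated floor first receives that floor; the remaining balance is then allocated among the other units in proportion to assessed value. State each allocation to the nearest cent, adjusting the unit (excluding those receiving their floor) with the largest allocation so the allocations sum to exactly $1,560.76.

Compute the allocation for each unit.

Guaranteed amounts: Unit 2C $700.00. Balance $860.76.
Balance split over remaining assessed value 1,070,833: Unit 4B 370.5792 → $370.58; Unit PH2 490.1808 → $490.18.

Unit 2C: $700.00 | Unit 4B: $370.58 | Unit PH2: $490.18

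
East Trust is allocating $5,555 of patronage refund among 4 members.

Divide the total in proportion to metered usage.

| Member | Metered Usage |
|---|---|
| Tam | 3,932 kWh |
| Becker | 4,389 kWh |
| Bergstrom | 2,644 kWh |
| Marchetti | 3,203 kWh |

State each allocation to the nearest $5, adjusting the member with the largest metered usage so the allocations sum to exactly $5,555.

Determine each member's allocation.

Tam: $1,540 | Becker: $1,725 | Bergstrom: $1,035 | Marchetti: $1,255

Sum of metered usage: 14,168.
Proportional shares: Tam 3,932/14,168 × $5,555 = 1,541.66; Becker 4,389/14,168 × $5,555 = 1,720.84; Bergstrom 2,644/14,168 × $5,555 = 1,036.66; Marchetti 3,203/14,168 × $5,555 = 1,255.83.
At nearest $5: Tam $1,540; Becker $1,720; Bergstrom $1,035; Marchetti $1,255. Sum = $5,550.
Difference $5,555 − $5,550 = +$5 applied to largest metered usage (Becker): Becker becomes $1,725.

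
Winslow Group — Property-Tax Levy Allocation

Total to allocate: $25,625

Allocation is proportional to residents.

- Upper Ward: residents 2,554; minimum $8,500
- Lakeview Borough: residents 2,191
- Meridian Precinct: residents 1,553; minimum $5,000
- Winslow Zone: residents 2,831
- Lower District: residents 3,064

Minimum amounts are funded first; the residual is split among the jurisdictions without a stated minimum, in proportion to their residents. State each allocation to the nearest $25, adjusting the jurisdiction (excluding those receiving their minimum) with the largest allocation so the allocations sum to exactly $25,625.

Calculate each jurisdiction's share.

Upper Ward: $8,500 · Lakeview Borough: $3,275 · Meridian Precinct: $5,000 · Winslow Zone: $4,250 · Lower District: $4,600

Fund the minimums — Upper Ward $8,500; Meridian Precinct $5,000. Balance $12,125.
Balance split over remaining residents 8,086: Lakeview Borough 3,285.42 → $3,275; Winslow Zone 4,245.10 → $4,250; Lower District 4,594.48 → $4,600.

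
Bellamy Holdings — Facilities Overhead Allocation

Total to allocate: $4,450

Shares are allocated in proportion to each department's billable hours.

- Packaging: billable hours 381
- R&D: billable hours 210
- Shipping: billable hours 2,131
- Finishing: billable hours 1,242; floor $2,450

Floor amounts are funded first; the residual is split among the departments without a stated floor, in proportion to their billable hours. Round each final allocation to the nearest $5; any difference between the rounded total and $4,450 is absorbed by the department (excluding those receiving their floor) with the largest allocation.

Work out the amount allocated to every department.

Fund the minimums — Finishing $2,450. Remaining pool $2,000.
Remaining pool split over remaining billable hours 2,722: Packaging 279.94 → $280; R&D 154.30 → $155; Shipping 1,565.76 → $1,565.

Packaging: $280; R&D: $155; Shipping: $1,565; Finishing: $2,450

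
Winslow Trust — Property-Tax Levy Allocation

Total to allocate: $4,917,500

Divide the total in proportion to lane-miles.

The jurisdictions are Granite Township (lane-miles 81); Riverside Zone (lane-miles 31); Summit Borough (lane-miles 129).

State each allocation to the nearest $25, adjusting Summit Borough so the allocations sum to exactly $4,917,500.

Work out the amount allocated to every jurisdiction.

Combined lane-miles = 241.
Proportional shares: Granite Township 81/241 × $4,917,500 = 1,652,769.71; Riverside Zone 31/241 × $4,917,500 = 632,541.49; Summit Borough 129/241 × $4,917,500 = 2,632,188.80.
Rounded to nearest $25: Granite Township $1,652,775; Riverside Zone $632,550; Summit Borough $2,632,200. Sum = $4,917,525.
Difference $4,917,500 − $4,917,525 = −$25 applied to Summit Borough: Summit Borough becomes $2,632,175.

Granite Township: $1,652,775; Riverside Zone: $632,550; Summit Borough: $2,632,175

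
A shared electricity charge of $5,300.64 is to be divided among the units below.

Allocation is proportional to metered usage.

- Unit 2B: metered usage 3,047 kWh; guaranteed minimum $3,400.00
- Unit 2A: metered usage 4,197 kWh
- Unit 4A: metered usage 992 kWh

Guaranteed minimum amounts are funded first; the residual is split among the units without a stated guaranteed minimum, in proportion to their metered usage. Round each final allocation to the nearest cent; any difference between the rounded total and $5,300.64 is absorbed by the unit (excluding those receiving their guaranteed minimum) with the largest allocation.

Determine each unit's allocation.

Unit 2B: $3,400.00 | Unit 2A: $1,537.29 | Unit 4A: $363.35

Fund the minimums — Unit 2B $3,400.00. Residual $1,900.64.
Residual split over remaining metered usage 5,189: Unit 2A 1,537.2877 → $1,537.29; Unit 4A 363.3523 → $363.35.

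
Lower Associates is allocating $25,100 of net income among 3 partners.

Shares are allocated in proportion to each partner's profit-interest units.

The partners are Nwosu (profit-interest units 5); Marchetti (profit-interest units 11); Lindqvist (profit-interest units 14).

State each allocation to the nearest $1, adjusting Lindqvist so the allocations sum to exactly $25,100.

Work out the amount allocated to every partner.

Combined profit-interest units = 30.
Unrounded shares: Nwosu 5/30 × $25,100 = 4,183.33; Marchetti 11/30 × $25,100 = 9,203.33; Lindqvist 14/30 × $25,100 = 11,713.33.
Rounded to nearest $1: Nwosu $4,183; Marchetti $9,203; Lindqvist $11,713. Sum = $25,099.
Difference $25,100 − $25,099 = +$1 applied to Lindqvist: Lindqvist becomes $11,714.

Nwosu: $4,183 | Marchetti: $9,203 | Lindqvist: $11,714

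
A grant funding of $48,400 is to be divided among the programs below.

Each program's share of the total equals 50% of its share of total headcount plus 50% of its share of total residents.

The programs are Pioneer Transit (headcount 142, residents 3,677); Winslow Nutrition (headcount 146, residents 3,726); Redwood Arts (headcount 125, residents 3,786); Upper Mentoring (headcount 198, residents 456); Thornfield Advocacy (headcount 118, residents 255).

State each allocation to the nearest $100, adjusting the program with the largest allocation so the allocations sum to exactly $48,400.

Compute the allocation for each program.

Pioneer Transit: $12,200 · Winslow Nutrition: $12,500 · Redwood Arts: $11,800 · Upper Mentoring: $7,500 · Thornfield Advocacy: $4,400

Headcount total 729; residents total 11,900.
Composite weights (50% headcount + 50% residents): Pioneer Transit 0.2519; Winslow Nutrition 0.2567; Redwood Arts 0.2448; Upper Mentoring 0.1550; Thornfield Advocacy 0.0916.
Raw shares: Pioneer Transit 12,191.45; Winslow Nutrition 12,423.88; Redwood Arts 11,848.78; Upper Mentoring 7,500.17; Thornfield Advocacy 4,435.72.
At nearest $100: Pioneer Transit $12,200; Winslow Nutrition $12,400; Redwood Arts $11,800; Upper Mentoring $7,500; Thornfield Advocacy $4,400. Sum = $48,300.
Difference $48,400 − $48,300 = +$100 applied to largest allocation (Winslow Nutrition): Winslow Nutrition becomes $12,500.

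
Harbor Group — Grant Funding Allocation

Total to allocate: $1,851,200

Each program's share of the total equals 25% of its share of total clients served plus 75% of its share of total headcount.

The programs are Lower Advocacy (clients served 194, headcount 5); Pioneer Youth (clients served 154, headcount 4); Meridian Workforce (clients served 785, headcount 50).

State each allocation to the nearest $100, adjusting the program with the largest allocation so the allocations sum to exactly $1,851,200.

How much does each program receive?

Lower Advocacy: $196,900 · Pioneer Youth: $157,000 · Meridian Workforce: $1,497,300

Totals — clients served 1,133, headcount 59.
Blended shares (25% clients served + 75% headcount): Lower Advocacy 0.1064; Pioneer Youth 0.0848; Meridian Workforce 0.8088.
Proportional shares: Lower Advocacy 196,904.79; Pioneer Youth 157,033.67; Meridian Workforce 1,497,261.54.
At nearest $100: Lower Advocacy $196,900; Pioneer Youth $157,000; Meridian Workforce $1,497,300. Sum = $1,851,200.
No rounding difference to absorb.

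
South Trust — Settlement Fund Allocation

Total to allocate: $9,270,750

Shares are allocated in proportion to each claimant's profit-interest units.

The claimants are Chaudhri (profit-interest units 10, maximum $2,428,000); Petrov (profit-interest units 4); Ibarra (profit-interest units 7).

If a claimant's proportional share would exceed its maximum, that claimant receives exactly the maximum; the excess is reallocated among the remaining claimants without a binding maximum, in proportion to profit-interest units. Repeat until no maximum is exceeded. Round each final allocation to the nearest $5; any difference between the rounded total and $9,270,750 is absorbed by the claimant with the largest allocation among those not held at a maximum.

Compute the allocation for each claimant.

Chaudhri: $2,428,000 · Petrov: $2,488,275 · Ibarra: $4,354,475

Total profit-interest units = 21.
Unconstrained shares: Chaudhri 4,414,642.86; Petrov 1,765,857.14; Ibarra 3,090,250.00.
Capped: Chaudhri ($2,428,000); residual $6,842,750 reallocated over remaining profit-interest units 11.
Remaining shares: Petrov 2,488,272.73 → $2,488,275; Ibarra 4,354,477.27 → $4,354,475.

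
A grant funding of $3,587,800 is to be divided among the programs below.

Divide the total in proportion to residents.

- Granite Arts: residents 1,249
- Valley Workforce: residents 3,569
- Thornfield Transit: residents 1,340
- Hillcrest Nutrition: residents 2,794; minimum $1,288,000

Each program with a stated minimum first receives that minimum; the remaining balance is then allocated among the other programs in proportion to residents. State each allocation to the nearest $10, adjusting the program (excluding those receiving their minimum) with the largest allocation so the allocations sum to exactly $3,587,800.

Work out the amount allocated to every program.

Granite Arts: $466,460 | Valley Workforce: $1,332,900 | Thornfield Transit: $500,440 | Hillcrest Nutrition: $1,288,000

Minimums first: Hillcrest Nutrition $1,288,000. Remaining pool $2,299,800.
Remaining pool split over remaining residents 6,158: Granite Arts 466,458.30 → $466,460; Valley Workforce 1,332,898.05 → $1,332,900; Thornfield Transit 500,443.65 → $500,440.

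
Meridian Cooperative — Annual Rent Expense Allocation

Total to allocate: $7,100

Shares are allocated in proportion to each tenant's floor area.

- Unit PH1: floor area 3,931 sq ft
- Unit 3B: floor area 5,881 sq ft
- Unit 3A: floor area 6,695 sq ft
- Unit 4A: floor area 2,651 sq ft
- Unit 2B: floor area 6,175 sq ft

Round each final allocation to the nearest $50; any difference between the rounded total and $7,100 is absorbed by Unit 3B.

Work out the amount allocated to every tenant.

Floor area total: 25,333.
Proportional shares: Unit PH1 3,931/25,333 × $7,100 = 1,101.73; Unit 3B 5,881/25,333 × $7,100 = 1,648.25; Unit 3A 6,695/25,333 × $7,100 = 1,876.39; Unit 4A 2,651/25,333 × $7,100 = 742.99; Unit 2B 6,175/25,333 × $7,100 = 1,730.65.
At nearest $50: Unit PH1 $1,100; Unit 3B $1,650; Unit 3A $1,900; Unit 4A $750; Unit 2B $1,750. Sum = $7,150.
Difference $7,100 − $7,150 = −$50 applied to Unit 3B: Unit 3B becomes $1,600.

Unit PH1: $1,100 · Unit 3B: $1,600 · Unit 3A: $1,900 · Unit 4A: $750 · Unit 2B: $1,750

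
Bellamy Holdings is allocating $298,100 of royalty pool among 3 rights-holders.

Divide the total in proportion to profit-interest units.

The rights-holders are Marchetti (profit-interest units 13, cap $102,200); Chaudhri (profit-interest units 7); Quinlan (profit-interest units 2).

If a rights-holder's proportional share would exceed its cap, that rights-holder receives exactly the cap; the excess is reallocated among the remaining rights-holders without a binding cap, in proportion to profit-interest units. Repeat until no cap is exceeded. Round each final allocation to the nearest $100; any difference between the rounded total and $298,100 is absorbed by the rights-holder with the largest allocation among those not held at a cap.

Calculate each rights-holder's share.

Total profit-interest units = 22.
Unconstrained shares: Marchetti 176,150.00; Chaudhri 94,850.00; Quinlan 27,100.00.
Held at cap: Marchetti ($102,200); remaining pool $195,900 reallocated over remaining profit-interest units 9.
Redistributed shares: Chaudhri 152,366.67 → $152,400; Quinlan 43,533.33 → $43,500.

Marchetti: $102,200 · Chaudhri: $152,400 · Quinlan: $43,500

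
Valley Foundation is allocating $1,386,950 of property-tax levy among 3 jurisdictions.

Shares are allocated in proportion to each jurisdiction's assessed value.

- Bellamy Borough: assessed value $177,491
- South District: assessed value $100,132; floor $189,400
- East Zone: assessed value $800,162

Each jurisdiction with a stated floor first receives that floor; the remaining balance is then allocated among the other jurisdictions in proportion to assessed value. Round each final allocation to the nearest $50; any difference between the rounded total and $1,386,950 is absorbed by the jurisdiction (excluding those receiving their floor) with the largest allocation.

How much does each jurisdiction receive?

Bellamy Borough: $217,400; South District: $189,400; East Zone: $980,150

Fund the minimums — South District $189,400. Residual $1,197,550.
Residual split over remaining assessed value 977,653: Bellamy Borough 217,412.87 → $217,400; East Zone 980,137.13 → $980,150.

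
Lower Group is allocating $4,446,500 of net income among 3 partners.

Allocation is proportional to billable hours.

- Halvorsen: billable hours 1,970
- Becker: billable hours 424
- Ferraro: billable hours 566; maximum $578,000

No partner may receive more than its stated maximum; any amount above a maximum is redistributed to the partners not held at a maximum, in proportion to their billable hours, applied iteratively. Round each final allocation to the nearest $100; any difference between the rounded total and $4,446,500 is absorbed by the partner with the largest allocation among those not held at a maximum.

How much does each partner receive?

Halvorsen: $3,183,400 · Becker: $685,100 · Ferraro: $578,000

Combined billable hours = 2,960.
Pro-rata shares before constraints: Halvorsen 2,959,326.01; Becker 636,931.08; Ferraro 850,242.91.
Capped: Ferraro ($578,000); balance $3,868,500 reallocated over remaining billable hours 2,394.
Redistributed shares: Halvorsen 3,183,352.13 → $3,183,400; Becker 685,147.87 → $685,100.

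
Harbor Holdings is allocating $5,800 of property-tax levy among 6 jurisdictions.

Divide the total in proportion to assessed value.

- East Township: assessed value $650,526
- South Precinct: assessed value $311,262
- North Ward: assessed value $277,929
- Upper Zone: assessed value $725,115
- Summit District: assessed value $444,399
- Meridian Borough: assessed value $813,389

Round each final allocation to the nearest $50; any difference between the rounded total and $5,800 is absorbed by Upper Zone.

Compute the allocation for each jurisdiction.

East Township: $1,150 | South Precinct: $550 | North Ward: $500 | Upper Zone: $1,350 | Summit District: $800 | Meridian Borough: $1,450

Total assessed value = 3,222,620.
Proportional shares: East Township 650,526/3,222,620 × $5,800 = 1,170.80; South Precinct 311,262/3,222,620 × $5,800 = 560.20; North Ward 277,929/3,222,620 × $5,800 = 500.21; Upper Zone 725,115/3,222,620 × $5,800 = 1,305.05; Summit District 444,399/3,222,620 × $5,800 = 799.82; Meridian Borough 813,389/3,222,620 × $5,800 = 1,463.92.
After rounding ($50): East Township $1,150; South Precinct $550; North Ward $500; Upper Zone $1,300; Summit District $800; Meridian Borough $1,450. Sum = $5,750.
Difference $5,800 − $5,750 = +$50 applied to Upper Zone: Upper Zone becomes $1,350.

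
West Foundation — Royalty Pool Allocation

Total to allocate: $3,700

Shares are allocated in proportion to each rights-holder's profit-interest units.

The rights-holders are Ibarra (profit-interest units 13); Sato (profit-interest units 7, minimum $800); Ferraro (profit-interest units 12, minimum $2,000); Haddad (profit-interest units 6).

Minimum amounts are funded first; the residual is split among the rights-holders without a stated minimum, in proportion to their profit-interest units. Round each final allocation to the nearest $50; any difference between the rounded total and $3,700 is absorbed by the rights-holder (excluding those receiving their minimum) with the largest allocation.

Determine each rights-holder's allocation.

Ibarra: $600; Sato: $800; Ferraro: $2,000; Haddad: $300

Guaranteed amounts: Sato $800; Ferraro $2,000. Remaining pool $900.
Remaining pool split over remaining profit-interest units 19: Ibarra 615.79 → $600; Haddad 284.21 → $300.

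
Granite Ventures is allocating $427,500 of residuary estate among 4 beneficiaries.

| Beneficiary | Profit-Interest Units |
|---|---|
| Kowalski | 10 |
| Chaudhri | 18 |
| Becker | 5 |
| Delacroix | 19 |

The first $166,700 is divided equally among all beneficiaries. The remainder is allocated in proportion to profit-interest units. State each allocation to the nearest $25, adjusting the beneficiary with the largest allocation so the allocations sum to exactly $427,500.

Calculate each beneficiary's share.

Equal tier: $166,700 ÷ 4 = $41,675 apiece.
Remainder $260,800 by profit-interest units (total 52): Kowalski 50,153.85 → $50,150; Chaudhri 90,276.92 → $90,275; Becker 25,076.92 → $25,075; Delacroix 95,292.31 → $95,300.
Totals: Kowalski $41,675 + $50,150 = $91,825; Chaudhri $41,675 + $90,275 = $131,950; Becker $41,675 + $25,075 = $66,750; Delacroix $41,675 + $95,300 = $136,975.

Kowalski: $91,825 | Chaudhri: $131,950 | Becker: $66,750 | Delacroix: $136,975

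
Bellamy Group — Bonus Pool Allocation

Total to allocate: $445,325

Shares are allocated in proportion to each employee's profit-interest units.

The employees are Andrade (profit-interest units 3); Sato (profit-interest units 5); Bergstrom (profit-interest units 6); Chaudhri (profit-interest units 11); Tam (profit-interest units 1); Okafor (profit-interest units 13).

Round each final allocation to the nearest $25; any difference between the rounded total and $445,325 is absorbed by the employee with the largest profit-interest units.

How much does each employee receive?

Combined profit-interest units = 3 + 5 + 6 + 11 + 1 + 13 = 39.
Unrounded shares: Andrade 34,255.77; Sato 57,092.95; Bergstrom 68,511.54; Chaudhri 125,604.49; Tam 11,418.59; Okafor 148,441.67.
After rounding ($25): Andrade $34,250; Sato $57,100; Bergstrom $68,500; Chaudhri $125,600; Tam $11,425; Okafor $148,450. Sum = $445,325.
Sum already equals the total — no adjustment.

Andrade: $34,250; Sato: $57,100; Bergstrom: $68,500; Chaudhri: $125,600; Tam: $11,425; Okafor: $148,450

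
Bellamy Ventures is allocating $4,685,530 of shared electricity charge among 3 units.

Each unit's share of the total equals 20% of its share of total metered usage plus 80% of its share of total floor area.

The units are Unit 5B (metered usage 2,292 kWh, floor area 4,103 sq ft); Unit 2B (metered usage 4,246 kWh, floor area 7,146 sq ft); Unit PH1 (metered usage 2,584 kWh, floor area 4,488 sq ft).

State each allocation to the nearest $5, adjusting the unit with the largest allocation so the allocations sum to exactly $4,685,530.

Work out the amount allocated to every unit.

Totals — metered usage 9,122, floor area 15,737.
Composite weights (20% metered usage + 80% floor area): Unit 5B 0.2588; Unit 2B 0.4564; Unit PH1 0.2848.
Unrounded shares: Unit 5B 1,212,758.76; Unit 2B 2,138,311.39; Unit PH1 1,334,459.85.
At nearest $5: Unit 5B $1,212,760; Unit 2B $2,138,310; Unit PH1 $1,334,460. Sum = $4,685,530.
Rounded total matches; no reconciliation needed.

Unit 5B: $1,212,760 · Unit 2B: $2,138,310 · Unit PH1: $1,334,460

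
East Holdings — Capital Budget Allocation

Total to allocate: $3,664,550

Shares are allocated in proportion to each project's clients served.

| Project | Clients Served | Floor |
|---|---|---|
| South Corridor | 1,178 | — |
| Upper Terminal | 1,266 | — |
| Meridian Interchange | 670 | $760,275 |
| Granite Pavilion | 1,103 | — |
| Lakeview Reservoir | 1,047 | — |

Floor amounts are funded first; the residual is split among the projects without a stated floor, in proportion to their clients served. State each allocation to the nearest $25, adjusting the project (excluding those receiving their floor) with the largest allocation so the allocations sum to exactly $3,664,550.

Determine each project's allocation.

South Corridor: $744,725; Upper Terminal: $800,350; Meridian Interchange: $760,275; Granite Pavilion: $697,300; Lakeview Reservoir: $661,900

Minimums first: Meridian Interchange $760,275. Balance $2,904,275.
Balance split over remaining clients served 4,594: South Corridor 744,718.32 → $744,725; Upper Terminal 800,350.93 → $800,350; Granite Pavilion 697,304.16 → $697,300; Lakeview Reservoir 661,901.59 → $661,900.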